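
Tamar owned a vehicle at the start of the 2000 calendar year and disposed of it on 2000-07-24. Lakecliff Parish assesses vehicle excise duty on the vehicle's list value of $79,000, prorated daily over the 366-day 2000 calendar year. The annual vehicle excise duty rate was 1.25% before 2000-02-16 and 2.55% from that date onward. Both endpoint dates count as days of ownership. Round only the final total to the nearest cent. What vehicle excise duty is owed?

$1,004.77

2000-01-01 to 2000-02-15: 46 days at 1.25% → $79,000 × 1.25% × 46/366 = $124.1120
2000-02-16 to 2000-07-24: 160 days at 2.55% → $79,000 × 2.55% × 160/366 = $880.6557
Total = $1,004.7678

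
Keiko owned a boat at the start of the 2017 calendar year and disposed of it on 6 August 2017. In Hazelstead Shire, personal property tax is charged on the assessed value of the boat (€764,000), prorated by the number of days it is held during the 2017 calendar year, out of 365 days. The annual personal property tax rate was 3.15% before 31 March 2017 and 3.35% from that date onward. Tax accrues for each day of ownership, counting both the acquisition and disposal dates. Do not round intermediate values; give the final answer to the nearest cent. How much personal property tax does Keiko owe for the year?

1 January – 30 March 2017: 89 days at 3.15% → €764,000 × 3.15% × 89/365 = €5,868.1479
31 March – 6 August 2017: 129 days at 3.35% → €764,000 × 3.35% × 129/365 = €9,045.5507
Total = €14,913.6986

€14,913.70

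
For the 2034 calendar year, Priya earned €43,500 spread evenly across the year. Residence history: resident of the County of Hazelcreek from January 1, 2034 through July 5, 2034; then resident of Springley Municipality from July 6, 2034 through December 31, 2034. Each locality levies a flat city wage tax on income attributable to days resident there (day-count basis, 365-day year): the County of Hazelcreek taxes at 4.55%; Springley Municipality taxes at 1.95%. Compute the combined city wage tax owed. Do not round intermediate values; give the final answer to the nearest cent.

The County of Hazelcreek, January 1 – July 5, 2034: 186 days → €43,500 × 4.55% × 186/365 = €1,008.6041
Springley Municipality, July 6 – December 31, 2034: 179 days → €43,500 × 1.95% × 179/365 = €415.9911
Total = €1,424.5952

€1,424.60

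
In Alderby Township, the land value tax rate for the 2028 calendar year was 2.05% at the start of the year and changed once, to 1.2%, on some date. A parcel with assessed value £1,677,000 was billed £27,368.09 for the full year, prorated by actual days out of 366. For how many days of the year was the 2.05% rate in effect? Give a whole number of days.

186 days

Let d = days at the first rate; then 366 − d days at the second rate.
£1,677,000 × [2.05%·d + 1.2%·(366−d)] / 366 = £27,368.09
Solving gives d = 186, so the new rate took effect on 5 Jul 2028.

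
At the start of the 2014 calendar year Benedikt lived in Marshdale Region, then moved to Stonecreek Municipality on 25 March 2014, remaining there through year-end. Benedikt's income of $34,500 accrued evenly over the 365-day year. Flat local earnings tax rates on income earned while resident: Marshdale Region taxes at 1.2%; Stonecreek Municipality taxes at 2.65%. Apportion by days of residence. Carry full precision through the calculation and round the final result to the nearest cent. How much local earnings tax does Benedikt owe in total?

$800.49

Marshdale Region, 1 January – 24 March 2014: 83 days → $34,500 × 1.2% × 83/365 = $94.1425
Stonecreek Municipality, 25 March – 31 December 2014: 282 days → $34,500 × 2.65% × 282/365 = $706.3521
Total = $800.4945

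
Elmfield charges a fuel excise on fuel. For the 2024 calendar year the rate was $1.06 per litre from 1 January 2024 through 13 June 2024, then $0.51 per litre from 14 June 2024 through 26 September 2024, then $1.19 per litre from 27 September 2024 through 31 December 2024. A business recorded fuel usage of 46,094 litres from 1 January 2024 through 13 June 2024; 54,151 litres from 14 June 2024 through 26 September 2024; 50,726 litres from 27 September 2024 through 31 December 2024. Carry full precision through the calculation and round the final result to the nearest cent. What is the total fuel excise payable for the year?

$136,840.59

1 January – 13 June 2024: 46,094 litres at $1.06/litre → $48,859.64
14 June – 26 September 2024: 54,151 litres at $0.51/litre → $27,617.01
27 September – 31 December 2024: 50,726 litres at $1.19/litre → $60,363.94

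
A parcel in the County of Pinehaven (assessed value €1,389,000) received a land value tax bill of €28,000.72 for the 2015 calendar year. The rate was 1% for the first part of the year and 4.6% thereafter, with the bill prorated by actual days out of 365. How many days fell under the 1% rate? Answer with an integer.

262 days

Let d = days at the first rate; then 365 − d days at the second rate.
€1,389,000 × [1%·d + 4.6%·(365−d)] / 365 = €28,000.72
Solving gives d = 262, so the new rate took effect on September 20, 2015.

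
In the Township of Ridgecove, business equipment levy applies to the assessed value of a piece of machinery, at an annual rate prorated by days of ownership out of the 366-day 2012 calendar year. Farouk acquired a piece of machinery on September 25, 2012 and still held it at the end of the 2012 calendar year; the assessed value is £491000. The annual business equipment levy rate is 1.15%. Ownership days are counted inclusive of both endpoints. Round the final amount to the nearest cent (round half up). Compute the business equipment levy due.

Days held (September 25 – December 31, 2012): 98 out of 366
Tax = £491000 × 1.15% × 98/366 = £1511.9044

£1511.90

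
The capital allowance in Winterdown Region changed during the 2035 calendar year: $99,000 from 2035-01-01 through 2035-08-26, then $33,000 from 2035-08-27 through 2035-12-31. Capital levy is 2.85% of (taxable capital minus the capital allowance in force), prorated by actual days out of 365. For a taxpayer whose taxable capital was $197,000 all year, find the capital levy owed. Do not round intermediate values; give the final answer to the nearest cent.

$3,447.48

2035-01-01 to 2035-08-26: 238 days, exemption $99,000 → ($197,000 − $99,000) × 2.85% × 238/365 = $1,821.1890
2035-08-27 to 2035-12-31: 127 days, exemption $33,000 → ($197,000 − $33,000) × 2.85% × 127/365 = $1,626.2959
Total = $3,447.4849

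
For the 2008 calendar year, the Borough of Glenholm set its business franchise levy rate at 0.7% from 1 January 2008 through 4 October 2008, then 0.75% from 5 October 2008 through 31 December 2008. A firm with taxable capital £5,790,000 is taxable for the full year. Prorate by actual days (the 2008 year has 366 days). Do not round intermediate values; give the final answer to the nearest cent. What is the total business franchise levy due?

1 January – 4 October 2008: 278 days at 0.7% → £5,790,000 × 0.7% × 278/366 = £30,785.0820
5 October – 31 December 2008: 88 days at 0.75% → £5,790,000 × 0.75% × 88/366 = £10,440.9836
Total = £41,226.0656

£41,226.07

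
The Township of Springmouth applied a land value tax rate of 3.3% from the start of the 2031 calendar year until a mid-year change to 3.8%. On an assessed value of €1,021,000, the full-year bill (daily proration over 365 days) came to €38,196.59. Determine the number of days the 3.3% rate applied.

Let d = days at the first rate; then 365 − d days at the second rate.
€1,021,000 × [3.3%·d + 3.8%·(365−d)] / 365 = €38,196.59
Solving gives d = 43, so the new rate took effect on 13 February 2031.

43 days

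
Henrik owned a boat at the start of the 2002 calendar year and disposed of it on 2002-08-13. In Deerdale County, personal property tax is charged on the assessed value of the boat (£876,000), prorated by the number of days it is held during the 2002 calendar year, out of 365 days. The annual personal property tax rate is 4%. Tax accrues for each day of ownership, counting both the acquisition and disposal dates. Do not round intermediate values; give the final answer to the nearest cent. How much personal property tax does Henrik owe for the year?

Days held (2002-01-01 to 2002-08-13): 225 out of 365
Tax = £876,000 × 4% × 225/365 = £21,600.0000

£21,600.00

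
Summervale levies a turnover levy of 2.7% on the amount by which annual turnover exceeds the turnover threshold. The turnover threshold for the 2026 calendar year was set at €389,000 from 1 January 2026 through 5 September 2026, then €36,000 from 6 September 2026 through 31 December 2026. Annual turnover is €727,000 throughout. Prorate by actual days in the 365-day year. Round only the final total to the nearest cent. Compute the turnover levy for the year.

€12,181.14

1 January – 5 September 2026: 248 days, exemption €389,000 → (€727,000 − €389,000) × 2.7% × 248/365 = €6,200.6795
6 September – 31 December 2026: 117 days, exemption €36,000 → (€727,000 − €36,000) × 2.7% × 117/365 = €5,980.4630
Total = €12,181.1425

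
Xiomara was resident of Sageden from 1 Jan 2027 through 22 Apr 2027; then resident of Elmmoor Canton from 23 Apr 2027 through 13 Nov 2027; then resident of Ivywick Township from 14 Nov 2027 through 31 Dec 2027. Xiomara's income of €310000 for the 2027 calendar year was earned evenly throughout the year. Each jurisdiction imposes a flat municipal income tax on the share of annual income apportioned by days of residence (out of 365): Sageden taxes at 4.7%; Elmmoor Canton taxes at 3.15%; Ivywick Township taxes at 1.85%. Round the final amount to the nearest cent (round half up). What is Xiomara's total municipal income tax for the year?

€10709.44

Sageden, 1 Jan – 22 Apr 2027: 112 days → €310000 × 4.7% × 112/365 = €4470.7945
Elmmoor Canton, 23 Apr – 13 Nov 2027: 205 days → €310000 × 3.15% × 205/365 = €5484.4521
Ivywick Township, 14 Nov – 31 Dec 2027: 48 days → €310000 × 1.85% × 48/365 = €754.1918
Total = €10709.4384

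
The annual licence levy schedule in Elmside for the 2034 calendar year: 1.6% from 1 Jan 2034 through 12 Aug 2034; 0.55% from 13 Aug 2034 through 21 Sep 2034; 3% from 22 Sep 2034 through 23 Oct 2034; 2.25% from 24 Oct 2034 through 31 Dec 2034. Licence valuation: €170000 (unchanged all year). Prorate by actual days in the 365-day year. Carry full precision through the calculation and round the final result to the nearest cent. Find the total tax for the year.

€2941.93

1 Jan – 12 Aug 2034: 224 days at 1.6% → €170000 × 1.6% × 224/365 = €1669.2603
13 Aug – 21 Sep 2034: 40 days at 0.55% → €170000 × 0.55% × 40/365 = €102.4658
22 Sep – 23 Oct 2034: 32 days at 3% → €170000 × 3% × 32/365 = €447.1233
24 Oct – 31 Dec 2034: 69 days at 2.25% → €170000 × 2.25% × 69/365 = €723.0822
Total = €2941.9315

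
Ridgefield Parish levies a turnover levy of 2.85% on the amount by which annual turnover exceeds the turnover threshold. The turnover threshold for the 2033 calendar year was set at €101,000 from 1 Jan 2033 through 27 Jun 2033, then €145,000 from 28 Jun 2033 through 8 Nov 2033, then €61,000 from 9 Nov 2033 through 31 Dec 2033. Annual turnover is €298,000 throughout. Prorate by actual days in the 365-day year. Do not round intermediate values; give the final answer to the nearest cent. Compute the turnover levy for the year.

1 Jan – 27 Jun 2033: 178 days, exemption €101,000 → (€298,000 − €101,000) × 2.85% × 178/365 = €2,738.0301
28 Jun – 8 Nov 2033: 134 days, exemption €145,000 → (€298,000 − €145,000) × 2.85% × 134/365 = €1,600.8411
9 Nov – 31 Dec 2033: 53 days, exemption €61,000 → (€298,000 − €61,000) × 2.85% × 53/365 = €980.7904
Total = €5,319.6616

€5,319.66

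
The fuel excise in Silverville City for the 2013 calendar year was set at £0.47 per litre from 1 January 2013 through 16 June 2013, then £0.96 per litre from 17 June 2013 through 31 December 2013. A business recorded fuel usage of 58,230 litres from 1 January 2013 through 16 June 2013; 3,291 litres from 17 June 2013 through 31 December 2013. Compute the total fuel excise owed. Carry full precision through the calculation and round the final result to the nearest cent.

£30527.46

1 January – 16 June 2013: 58,230 litres at £0.47/litre → £27368.10
17 June – 31 December 2013: 3,291 litres at £0.96/litre → £3159.36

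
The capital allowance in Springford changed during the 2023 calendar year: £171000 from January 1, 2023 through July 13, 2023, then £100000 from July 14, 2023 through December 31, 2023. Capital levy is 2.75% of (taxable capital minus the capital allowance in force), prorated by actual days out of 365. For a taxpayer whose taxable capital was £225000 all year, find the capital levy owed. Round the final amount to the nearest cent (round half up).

January 1 – July 13, 2023: 194 days, exemption £171000 → (£225000 − £171000) × 2.75% × 194/365 = £789.2877
July 14 – December 31, 2023: 171 days, exemption £100000 → (£225000 − £100000) × 2.75% × 171/365 = £1610.4452
Total = £2399.7329

£2399.73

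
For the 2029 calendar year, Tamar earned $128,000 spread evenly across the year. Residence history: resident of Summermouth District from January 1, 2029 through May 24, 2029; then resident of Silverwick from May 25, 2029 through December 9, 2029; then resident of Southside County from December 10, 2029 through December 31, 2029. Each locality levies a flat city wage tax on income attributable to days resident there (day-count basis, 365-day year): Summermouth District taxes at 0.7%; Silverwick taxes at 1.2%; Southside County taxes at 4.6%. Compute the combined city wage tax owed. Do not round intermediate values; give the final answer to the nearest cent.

$1,545.82

Summermouth District, January 1 – May 24, 2029: 144 days → $128,000 × 0.7% × 144/365 = $353.4904
Silverwick, May 25 – December 9, 2029: 199 days → $128,000 × 1.2% × 199/365 = $837.4356
Southside County, December 10 – December 31, 2029: 22 days → $128,000 × 4.6% × 22/365 = $354.8932
Total = $1,545.8192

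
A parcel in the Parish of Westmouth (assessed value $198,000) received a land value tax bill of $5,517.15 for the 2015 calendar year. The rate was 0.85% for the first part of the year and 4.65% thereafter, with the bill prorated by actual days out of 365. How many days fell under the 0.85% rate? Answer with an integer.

179 days

Let d = days at the first rate; then 365 − d days at the second rate.
$198,000 × [0.85%·d + 4.65%·(365−d)] / 365 = $5,517.15
Solving gives d = 179, so the new rate took effect on June 29, 2015.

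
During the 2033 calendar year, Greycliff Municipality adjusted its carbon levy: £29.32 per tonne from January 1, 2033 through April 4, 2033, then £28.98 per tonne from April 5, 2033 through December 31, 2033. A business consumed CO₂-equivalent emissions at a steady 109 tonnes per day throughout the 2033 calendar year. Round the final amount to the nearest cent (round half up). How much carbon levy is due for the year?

£1156452.94

January 1 – April 4, 2033: 94 days × 109 tonnes/day = 10,246 tonnes at £29.32/tonne → £300412.72
April 5 – December 31, 2033: 271 days × 109 tonnes/day = 29,539 tonnes at £28.98/tonne → £856040.22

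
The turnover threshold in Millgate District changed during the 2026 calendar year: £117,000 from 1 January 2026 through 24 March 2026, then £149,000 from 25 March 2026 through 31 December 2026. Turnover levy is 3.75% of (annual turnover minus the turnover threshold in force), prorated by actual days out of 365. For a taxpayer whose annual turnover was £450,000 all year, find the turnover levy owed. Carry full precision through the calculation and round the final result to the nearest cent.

1 January – 24 March 2026: 83 days, exemption £117,000 → (£450,000 − £117,000) × 3.75% × 83/365 = £2,839.6233
25 March – 31 December 2026: 282 days, exemption £149,000 → (£450,000 − £149,000) × 3.75% × 282/365 = £8,720.7534
Total = £11,560.3767

£11,560.38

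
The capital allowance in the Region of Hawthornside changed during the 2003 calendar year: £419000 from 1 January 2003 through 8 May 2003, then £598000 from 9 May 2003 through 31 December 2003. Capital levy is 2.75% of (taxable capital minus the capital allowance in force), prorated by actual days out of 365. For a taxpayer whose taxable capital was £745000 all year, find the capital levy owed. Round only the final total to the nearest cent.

£5768.75

1 January – 8 May 2003: 128 days, exemption £419000 → (£745000 − £419000) × 2.75% × 128/365 = £3143.8904
9 May – 31 December 2003: 237 days, exemption £598000 → (£745000 − £598000) × 2.75% × 237/365 = £2624.8562
Total = £5768.7466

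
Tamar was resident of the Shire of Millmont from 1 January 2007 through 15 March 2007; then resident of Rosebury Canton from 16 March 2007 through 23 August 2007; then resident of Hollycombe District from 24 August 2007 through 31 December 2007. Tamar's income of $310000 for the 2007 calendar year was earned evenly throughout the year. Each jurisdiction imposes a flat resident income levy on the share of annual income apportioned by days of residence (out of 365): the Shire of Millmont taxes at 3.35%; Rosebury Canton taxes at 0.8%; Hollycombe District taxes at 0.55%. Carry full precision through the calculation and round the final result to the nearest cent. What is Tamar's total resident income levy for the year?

$3806.63

The Shire of Millmont, 1 January – 15 March 2007: 74 days → $310000 × 3.35% × 74/365 = $2105.4521
Rosebury Canton, 16 March – 23 August 2007: 161 days → $310000 × 0.8% × 161/365 = $1093.9178
Hollycombe District, 24 August – 31 December 2007: 130 days → $310000 × 0.55% × 130/365 = $607.2603
Total = $3806.6301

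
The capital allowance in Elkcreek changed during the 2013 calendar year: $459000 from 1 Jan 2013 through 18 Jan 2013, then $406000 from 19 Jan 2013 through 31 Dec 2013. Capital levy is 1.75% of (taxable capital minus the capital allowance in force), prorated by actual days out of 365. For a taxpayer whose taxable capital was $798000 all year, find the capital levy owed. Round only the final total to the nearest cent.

$6814.26

1 Jan – 18 Jan 2013: 18 days, exemption $459000 → ($798000 − $459000) × 1.75% × 18/365 = $292.5616
19 Jan – 31 Dec 2013: 347 days, exemption $406000 → ($798000 − $406000) × 1.75% × 347/365 = $6521.6986
Total = $6814.2603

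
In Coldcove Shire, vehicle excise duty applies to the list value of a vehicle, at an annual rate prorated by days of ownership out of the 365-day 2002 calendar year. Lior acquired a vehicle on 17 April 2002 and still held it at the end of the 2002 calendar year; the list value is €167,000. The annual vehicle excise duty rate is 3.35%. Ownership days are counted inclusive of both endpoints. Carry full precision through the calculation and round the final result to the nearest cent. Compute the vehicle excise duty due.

€3,969.80

Days held (17 April – 31 December 2002): 259 out of 365
Tax = €167,000 × 3.35% × 259/365 = €3,969.7959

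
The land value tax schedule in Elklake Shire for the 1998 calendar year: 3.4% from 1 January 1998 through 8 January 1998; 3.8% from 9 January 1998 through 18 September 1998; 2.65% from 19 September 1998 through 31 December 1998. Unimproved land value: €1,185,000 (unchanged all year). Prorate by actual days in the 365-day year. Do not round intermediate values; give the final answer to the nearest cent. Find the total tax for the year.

1 January – 8 January 1998: 8 days at 3.4% → €1,185,000 × 3.4% × 8/365 = €883.0685
9 January – 18 September 1998: 253 days at 3.8% → €1,185,000 × 3.8% × 253/365 = €31,212.5753
19 September – 31 December 1998: 104 days at 2.65% → €1,185,000 × 2.65% × 104/365 = €8,947.5616
Total = €41,043.2055

€41,043.21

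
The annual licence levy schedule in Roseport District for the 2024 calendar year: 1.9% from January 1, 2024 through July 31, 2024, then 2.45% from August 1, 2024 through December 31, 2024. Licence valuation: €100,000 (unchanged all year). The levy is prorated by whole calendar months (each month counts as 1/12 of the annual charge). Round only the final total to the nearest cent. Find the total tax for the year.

€2,129.17

January 1 – July 31, 2024: 7 months at 1.9% → €100,000 × 1.9% × 7/12 = €1,108.3333
August 1 – December 31, 2024: 5 months at 2.45% → €100,000 × 2.45% × 5/12 = €1,020.8333
Total = €2,129.1667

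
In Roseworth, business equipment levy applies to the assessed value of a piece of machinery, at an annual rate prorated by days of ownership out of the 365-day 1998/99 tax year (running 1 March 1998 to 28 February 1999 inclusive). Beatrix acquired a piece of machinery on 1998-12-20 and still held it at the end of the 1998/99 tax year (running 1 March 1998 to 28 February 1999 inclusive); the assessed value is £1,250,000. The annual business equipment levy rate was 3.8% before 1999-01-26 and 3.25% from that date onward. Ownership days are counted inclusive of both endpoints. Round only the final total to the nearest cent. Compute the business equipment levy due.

£8,599.32

1998-12-20 to 1999-01-25: 37 days at 3.8% → £1,250,000 × 3.8% × 37/365 = £4,815.0685
1999-01-26 to 1999-02-28: 34 days at 3.25% → £1,250,000 × 3.25% × 34/365 = £3,784.2466
Total = £8,599.3151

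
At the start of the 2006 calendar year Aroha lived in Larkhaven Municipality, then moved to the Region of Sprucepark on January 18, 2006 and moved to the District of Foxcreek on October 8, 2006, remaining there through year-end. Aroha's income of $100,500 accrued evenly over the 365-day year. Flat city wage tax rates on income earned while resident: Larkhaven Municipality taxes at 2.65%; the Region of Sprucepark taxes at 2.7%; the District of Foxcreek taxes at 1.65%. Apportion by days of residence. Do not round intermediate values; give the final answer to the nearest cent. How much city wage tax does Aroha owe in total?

$2,465.42

Larkhaven Municipality, January 1 – January 17, 2006: 17 days → $100,500 × 2.65% × 17/365 = $124.0418
The Region of Sprucepark, January 18 – October 7, 2006: 263 days → $100,500 × 2.7% × 263/365 = $1,955.2068
The District of Foxcreek, October 8 – December 31, 2006: 85 days → $100,500 × 1.65% × 85/365 = $386.1678
Total = $2,465.4164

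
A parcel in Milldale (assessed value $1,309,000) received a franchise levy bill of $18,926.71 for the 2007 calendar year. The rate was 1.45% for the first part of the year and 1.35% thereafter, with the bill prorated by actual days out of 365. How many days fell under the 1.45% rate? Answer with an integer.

350 days

Let d = days at the first rate; then 365 − d days at the second rate.
$1,309,000 × [1.45%·d + 1.35%·(365−d)] / 365 = $18,926.71
Solving gives d = 350, so the new rate took effect on December 17, 2007.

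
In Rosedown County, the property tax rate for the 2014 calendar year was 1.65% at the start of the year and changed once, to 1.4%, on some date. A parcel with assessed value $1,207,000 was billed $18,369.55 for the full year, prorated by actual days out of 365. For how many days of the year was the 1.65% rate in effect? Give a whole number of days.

178 days

Let d = days at the first rate; then 365 − d days at the second rate.
$1,207,000 × [1.65%·d + 1.4%·(365−d)] / 365 = $18,369.55
Solving gives d = 178, so the new rate took effect on June 28, 2014.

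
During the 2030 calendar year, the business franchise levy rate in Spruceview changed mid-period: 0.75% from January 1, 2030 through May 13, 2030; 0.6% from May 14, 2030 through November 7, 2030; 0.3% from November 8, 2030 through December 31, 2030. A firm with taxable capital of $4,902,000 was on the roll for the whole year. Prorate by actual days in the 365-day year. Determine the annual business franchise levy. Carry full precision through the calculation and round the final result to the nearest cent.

January 1 – May 13, 2030: 133 days at 0.75% → $4,902,000 × 0.75% × 133/365 = $13,396.5616
May 14 – November 7, 2030: 178 days at 0.6% → $4,902,000 × 0.6% × 178/365 = $14,343.3863
November 8 – December 31, 2030: 54 days at 0.3% → $4,902,000 × 0.3% × 54/365 = $2,175.6822
Total = $29,915.6301

$29,915.63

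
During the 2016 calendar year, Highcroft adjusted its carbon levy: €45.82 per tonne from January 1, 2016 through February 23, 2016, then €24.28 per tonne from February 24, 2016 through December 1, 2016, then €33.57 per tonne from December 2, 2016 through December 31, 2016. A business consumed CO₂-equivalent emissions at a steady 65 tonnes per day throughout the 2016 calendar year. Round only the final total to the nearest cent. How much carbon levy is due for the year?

January 1 – February 23, 2016: 54 days × 65 tonnes/day = 3,510 tonnes at €45.82/tonne → €160,828.20
February 24 – December 1, 2016: 282 days × 65 tonnes/day = 18,330 tonnes at €24.28/tonne → €445,052.40
December 2 – December 31, 2016: 30 days × 65 tonnes/day = 1,950 tonnes at €33.57/tonne → €65,461.50

€671,342.10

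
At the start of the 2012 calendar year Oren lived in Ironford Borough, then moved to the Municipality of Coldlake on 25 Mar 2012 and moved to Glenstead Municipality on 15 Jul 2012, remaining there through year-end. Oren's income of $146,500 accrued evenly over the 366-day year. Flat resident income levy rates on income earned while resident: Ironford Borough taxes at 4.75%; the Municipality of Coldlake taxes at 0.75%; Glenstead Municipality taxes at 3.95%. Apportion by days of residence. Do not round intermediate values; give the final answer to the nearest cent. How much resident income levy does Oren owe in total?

$4,621.15

Ironford Borough, 1 Jan – 24 Mar 2012: 84 days → $146,500 × 4.75% × 84/366 = $1,597.0902
The Municipality of Coldlake, 25 Mar – 14 Jul 2012: 112 days → $146,500 × 0.75% × 112/366 = $336.2295
Glenstead Municipality, 15 Jul – 31 Dec 2012: 170 days → $146,500 × 3.95% × 170/366 = $2,687.8347
Total = $4,621.1544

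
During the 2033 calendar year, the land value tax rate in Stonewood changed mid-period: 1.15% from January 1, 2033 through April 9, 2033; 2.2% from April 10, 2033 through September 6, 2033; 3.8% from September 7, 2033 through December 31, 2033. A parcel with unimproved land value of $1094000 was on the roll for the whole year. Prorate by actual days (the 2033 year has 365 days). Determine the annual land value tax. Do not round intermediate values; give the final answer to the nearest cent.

January 1 – April 9, 2033: 99 days at 1.15% → $1094000 × 1.15% × 99/365 = $3412.3808
April 10 – September 6, 2033: 150 days at 2.2% → $1094000 × 2.2% × 150/365 = $9890.9589
September 7 – December 31, 2033: 116 days at 3.8% → $1094000 × 3.8% × 116/365 = $13211.9233
Total = $26515.2630

$26515.26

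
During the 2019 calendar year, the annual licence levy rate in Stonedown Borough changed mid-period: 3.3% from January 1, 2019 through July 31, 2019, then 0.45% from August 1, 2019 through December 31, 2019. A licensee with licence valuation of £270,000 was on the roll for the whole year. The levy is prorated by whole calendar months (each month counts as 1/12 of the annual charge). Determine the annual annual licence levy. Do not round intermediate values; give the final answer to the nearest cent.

January 1 – July 31, 2019: 7 months at 3.3% → £270,000 × 3.3% × 7/12 = £5,197.5000
August 1 – December 31, 2019: 5 months at 0.45% → £270,000 × 0.45% × 5/12 = £506.2500
Total = £5,703.7500

£5,703.75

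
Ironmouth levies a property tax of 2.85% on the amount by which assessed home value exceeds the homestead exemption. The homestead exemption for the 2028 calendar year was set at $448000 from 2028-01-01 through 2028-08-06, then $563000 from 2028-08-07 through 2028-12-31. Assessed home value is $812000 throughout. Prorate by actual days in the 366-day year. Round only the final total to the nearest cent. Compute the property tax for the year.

2028-01-01 to 2028-08-06: 219 days, exemption $448000 → ($812000 − $448000) × 2.85% × 219/366 = $6207.3934
2028-08-07 to 2028-12-31: 147 days, exemption $563000 → ($812000 − $563000) × 2.85% × 147/366 = $2850.2336
Total = $9057.6270

$9057.63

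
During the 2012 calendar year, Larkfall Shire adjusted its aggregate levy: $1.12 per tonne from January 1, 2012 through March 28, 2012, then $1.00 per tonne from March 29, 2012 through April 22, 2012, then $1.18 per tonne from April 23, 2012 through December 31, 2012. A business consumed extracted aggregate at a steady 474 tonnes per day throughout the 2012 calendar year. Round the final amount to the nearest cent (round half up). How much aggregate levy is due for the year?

$200,075.40

January 1 – March 28, 2012: 88 days × 474 tonnes/day = 41,712 tonnes at $1.12/tonne → $46,717.44
March 29 – April 22, 2012: 25 days × 474 tonnes/day = 11,850 tonnes at $1.00/tonne → $11,850.00
April 23 – December 31, 2012: 253 days × 474 tonnes/day = 119,922 tonnes at $1.18/tonne → $141,507.96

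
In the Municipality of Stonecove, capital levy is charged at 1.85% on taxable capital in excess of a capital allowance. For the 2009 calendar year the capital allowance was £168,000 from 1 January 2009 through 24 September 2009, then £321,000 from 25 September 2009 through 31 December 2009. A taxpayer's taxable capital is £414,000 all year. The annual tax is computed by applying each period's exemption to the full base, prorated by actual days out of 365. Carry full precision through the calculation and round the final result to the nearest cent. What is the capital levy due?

1 January – 24 September 2009: 267 days, exemption £168,000 → (£414,000 − £168,000) × 1.85% × 267/365 = £3,329.0877
25 September – 31 December 2009: 98 days, exemption £321,000 → (£414,000 − £321,000) × 1.85% × 98/365 = £461.9425
Total = £3,791.0301

£3,791.03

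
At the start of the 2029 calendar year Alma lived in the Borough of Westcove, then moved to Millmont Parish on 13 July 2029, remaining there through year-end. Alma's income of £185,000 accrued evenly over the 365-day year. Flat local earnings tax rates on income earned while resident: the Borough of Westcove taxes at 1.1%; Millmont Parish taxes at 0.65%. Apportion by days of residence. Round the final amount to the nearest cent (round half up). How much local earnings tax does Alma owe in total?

£1,642.70

The Borough of Westcove, 1 January – 12 July 2029: 193 days → £185,000 × 1.1% × 193/365 = £1,076.0411
Millmont Parish, 13 July – 31 December 2029: 172 days → £185,000 × 0.65% × 172/365 = £566.6575
Total = £1,642.6986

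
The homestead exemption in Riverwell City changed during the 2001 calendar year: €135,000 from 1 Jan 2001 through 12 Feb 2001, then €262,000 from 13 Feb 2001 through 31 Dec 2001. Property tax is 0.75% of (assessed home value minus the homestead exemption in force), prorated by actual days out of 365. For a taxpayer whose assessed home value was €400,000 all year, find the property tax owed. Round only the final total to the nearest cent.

€1,147.21

1 Jan – 12 Feb 2001: 43 days, exemption €135,000 → (€400,000 − €135,000) × 0.75% × 43/365 = €234.1438
13 Feb – 31 Dec 2001: 322 days, exemption €262,000 → (€400,000 − €262,000) × 0.75% × 322/365 = €913.0685
Total = €1,147.2123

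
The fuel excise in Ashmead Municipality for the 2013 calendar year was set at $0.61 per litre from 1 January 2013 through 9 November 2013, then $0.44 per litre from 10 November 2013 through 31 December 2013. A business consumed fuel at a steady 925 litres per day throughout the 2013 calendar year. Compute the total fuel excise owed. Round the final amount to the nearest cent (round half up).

$197,774.25

1 January – 9 November 2013: 313 days × 925 litres/day = 289,525 litres at $0.61/litre → $176,610.25
10 November – 31 December 2013: 52 days × 925 litres/day = 48,100 litres at $0.44/litre → $21,164.00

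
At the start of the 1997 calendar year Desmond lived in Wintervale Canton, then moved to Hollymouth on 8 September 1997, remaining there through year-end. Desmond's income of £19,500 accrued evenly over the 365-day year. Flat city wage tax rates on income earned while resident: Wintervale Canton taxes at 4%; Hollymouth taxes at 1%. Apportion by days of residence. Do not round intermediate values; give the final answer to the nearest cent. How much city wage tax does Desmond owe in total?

£595.68

Wintervale Canton, 1 January – 7 September 1997: 250 days → £19,500 × 4% × 250/365 = £534.2466
Hollymouth, 8 September – 31 December 1997: 115 days → £19,500 × 1% × 115/365 = £61.4384
Total = £595.6849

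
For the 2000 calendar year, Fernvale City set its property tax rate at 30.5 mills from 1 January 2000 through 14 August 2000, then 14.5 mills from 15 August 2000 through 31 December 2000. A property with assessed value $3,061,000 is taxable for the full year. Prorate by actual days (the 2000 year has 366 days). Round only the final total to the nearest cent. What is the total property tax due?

1 January – 14 August 2000: 227 days at 30.5 mills → $3,061,000 × 3.05% × 227/366 = $57,903.9167
15 August – 31 December 2000: 139 days at 14.5 mills → $3,061,000 × 1.45% × 139/366 = $16,856.4085
Total = $74,760.3251

$74,760.33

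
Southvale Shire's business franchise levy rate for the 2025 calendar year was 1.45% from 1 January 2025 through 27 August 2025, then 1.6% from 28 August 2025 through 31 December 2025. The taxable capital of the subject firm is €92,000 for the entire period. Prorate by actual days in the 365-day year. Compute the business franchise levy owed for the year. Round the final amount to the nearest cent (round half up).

1 January – 27 August 2025: 239 days at 1.45% → €92,000 × 1.45% × 239/365 = €873.4959
28 August – 31 December 2025: 126 days at 1.6% → €92,000 × 1.6% × 126/365 = €508.1425
Total = €1,381.6384

€1,381.64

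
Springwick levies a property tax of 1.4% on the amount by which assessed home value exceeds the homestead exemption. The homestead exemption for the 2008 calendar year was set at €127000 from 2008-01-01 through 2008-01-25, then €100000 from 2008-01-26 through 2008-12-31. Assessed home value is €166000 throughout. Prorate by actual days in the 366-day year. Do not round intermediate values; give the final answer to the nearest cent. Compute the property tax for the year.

€898.18

2008-01-01 to 2008-01-25: 25 days, exemption €127000 → (€166000 − €127000) × 1.4% × 25/366 = €37.2951
2008-01-26 to 2008-12-31: 341 days, exemption €100000 → (€166000 − €100000) × 1.4% × 341/366 = €860.8852
Total = €898.1803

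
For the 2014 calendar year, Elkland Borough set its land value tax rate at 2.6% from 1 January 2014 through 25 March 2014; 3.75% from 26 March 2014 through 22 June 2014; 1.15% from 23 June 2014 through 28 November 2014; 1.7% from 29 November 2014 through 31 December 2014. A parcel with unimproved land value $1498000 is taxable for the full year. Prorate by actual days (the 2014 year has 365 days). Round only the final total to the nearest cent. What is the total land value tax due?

$32467.61

1 January – 25 March 2014: 84 days at 2.6% → $1498000 × 2.6% × 84/365 = $8963.3753
26 March – 22 June 2014: 89 days at 3.75% → $1498000 × 3.75% × 89/365 = $13697.4658
23 June – 28 November 2014: 159 days at 1.15% → $1498000 × 1.15% × 159/365 = $7504.3644
29 November – 31 December 2014: 33 days at 1.7% → $1498000 × 1.7% × 33/365 = $2302.4055
Total = $32467.6110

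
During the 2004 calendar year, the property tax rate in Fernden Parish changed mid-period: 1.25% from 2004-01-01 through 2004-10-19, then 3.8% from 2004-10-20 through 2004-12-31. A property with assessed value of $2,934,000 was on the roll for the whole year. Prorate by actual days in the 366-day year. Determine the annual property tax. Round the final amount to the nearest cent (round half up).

$51,597.52

2004-01-01 to 2004-10-19: 293 days at 1.25% → $2,934,000 × 1.25% × 293/366 = $29,360.0410
2004-10-20 to 2004-12-31: 73 days at 3.8% → $2,934,000 × 3.8% × 73/366 = $22,237.4754
Total = $51,597.5164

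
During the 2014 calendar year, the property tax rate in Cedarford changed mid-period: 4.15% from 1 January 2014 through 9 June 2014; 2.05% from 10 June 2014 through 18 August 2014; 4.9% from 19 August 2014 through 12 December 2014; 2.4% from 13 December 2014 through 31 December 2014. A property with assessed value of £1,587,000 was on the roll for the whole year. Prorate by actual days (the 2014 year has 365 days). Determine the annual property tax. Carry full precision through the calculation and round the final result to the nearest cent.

£61,806.04

1 January – 9 June 2014: 160 days at 4.15% → £1,587,000 × 4.15% × 160/365 = £28,870.3562
10 June – 18 August 2014: 70 days at 2.05% → £1,587,000 × 2.05% × 70/365 = £6,239.3014
19 August – 12 December 2014: 116 days at 4.9% → £1,587,000 × 4.9% × 116/365 = £24,713.7205
13 December – 31 December 2014: 19 days at 2.4% → £1,587,000 × 2.4% × 19/365 = £1,982.6630
Total = £61,806.0411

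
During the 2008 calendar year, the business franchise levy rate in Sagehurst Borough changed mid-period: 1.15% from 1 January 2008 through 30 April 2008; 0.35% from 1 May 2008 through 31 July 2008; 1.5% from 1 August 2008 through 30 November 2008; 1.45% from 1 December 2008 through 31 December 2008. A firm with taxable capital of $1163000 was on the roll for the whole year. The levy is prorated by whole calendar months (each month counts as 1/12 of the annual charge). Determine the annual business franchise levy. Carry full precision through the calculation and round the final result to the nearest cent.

1 January – 30 April 2008: 4 months at 1.15% → $1163000 × 1.15% × 4/12 = $4458.1667
1 May – 31 July 2008: 3 months at 0.35% → $1163000 × 0.35% × 3/12 = $1017.6250
1 August – 30 November 2008: 4 months at 1.5% → $1163000 × 1.5% × 4/12 = $5815.0000
1 December – 31 December 2008: 1 month at 1.45% → $1163000 × 1.45% × 1/12 = $1405.2917
Total = $12696.0833

$12696.08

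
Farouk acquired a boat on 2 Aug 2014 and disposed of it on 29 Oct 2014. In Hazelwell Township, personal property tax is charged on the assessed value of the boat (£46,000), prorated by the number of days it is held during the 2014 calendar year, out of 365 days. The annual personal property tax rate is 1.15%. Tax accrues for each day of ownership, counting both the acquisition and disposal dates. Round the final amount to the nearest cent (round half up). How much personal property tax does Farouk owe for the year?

£128.99

Days held (2 Aug – 29 Oct 2014): 89 out of 365
Tax = £46,000 × 1.15% × 89/365 = £128.9890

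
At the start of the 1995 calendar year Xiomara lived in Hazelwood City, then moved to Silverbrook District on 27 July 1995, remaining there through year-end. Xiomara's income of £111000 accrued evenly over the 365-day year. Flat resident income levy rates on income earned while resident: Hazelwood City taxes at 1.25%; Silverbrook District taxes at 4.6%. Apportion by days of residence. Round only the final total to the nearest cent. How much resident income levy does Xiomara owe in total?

£2997.15

Hazelwood City, 1 January – 26 July 1995: 207 days → £111000 × 1.25% × 207/365 = £786.8836
Silverbrook District, 27 July – 31 December 1995: 158 days → £111000 × 4.6% × 158/365 = £2210.2685
Total = £2997.1521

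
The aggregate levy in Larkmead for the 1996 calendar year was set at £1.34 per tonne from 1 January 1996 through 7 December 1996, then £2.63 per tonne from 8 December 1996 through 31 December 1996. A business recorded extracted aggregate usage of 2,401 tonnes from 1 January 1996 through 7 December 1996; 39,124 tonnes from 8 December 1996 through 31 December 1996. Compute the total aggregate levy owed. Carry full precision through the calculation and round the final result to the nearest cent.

1 January – 7 December 1996: 2,401 tonnes at £1.34/tonne → £3,217.34
8 December – 31 December 1996: 39,124 tonnes at £2.63/tonne → £102,896.12

£106,113.46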